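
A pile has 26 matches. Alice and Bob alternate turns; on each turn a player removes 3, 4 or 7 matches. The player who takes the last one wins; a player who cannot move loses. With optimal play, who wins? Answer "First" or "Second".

Positions where the player to move wins (W) vs loses (L):
i:   0  1  2  3  4  5  6  7  8  9 10 11 12 13 14 15 16 17 18 19 20 21 22 23 24 25 26
     L  L  L  W  W  W  W  W  W  W  L  L  L  W  W  W  W  W  W  W  L  L  L  W  W  W  W
Position 26 is W, so the first player wins.

First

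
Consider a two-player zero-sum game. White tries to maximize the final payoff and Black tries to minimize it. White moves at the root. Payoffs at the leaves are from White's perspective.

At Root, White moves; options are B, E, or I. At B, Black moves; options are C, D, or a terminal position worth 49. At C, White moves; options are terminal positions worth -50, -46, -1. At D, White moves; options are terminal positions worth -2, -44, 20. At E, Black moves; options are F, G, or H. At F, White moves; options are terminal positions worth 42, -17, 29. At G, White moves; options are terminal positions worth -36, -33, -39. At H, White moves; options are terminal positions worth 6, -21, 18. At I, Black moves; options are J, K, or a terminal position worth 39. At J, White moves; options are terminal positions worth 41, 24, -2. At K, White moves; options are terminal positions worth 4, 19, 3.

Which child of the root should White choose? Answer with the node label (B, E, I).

C (White): max(-50, -46, -1) = -1
D (White): max(-2, -44, 20) = 20
B (Black): min(-1, 20, 49) = -1
F (White): max(42, -17, 29) = 42
G (White): max(-36, -33, -39) = -33
H (White): max(6, -21, 18) = 18
E (Black): min(42, -33, 18) = -33
J (White): max(41, 24, -2) = 41
K (White): max(4, 19, 3) = 19
I (Black): min(41, 19, 39) = 19
Root (White): max(-1, -33, 19) = 19
White picks the child with the highest value: I (value 19).

I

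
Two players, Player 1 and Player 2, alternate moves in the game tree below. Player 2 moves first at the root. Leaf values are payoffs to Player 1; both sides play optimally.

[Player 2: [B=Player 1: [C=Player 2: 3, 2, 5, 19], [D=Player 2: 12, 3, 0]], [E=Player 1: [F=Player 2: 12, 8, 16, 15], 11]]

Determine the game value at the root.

C (Player 2): min(3, 2, 5, 19) = 2
D (Player 2): min(12, 3, 0) = 0
B (Player 1): max(2, 0) = 2
F (Player 2): min(12, 8, 16, 15) = 8
E (Player 1): max(8, 11) = 11
Root (Player 2): min(2, 11) = 2

2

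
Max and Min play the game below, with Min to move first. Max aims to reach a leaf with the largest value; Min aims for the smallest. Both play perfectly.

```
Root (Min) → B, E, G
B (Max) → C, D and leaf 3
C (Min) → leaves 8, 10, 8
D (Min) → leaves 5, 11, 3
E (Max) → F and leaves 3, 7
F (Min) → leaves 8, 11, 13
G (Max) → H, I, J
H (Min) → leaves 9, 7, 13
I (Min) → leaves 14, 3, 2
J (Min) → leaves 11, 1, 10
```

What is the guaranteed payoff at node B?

C: min(8, 10, 8) = 8
D: min(5, 11, 3) = 3
B: max(8, 3, 3) = 8

8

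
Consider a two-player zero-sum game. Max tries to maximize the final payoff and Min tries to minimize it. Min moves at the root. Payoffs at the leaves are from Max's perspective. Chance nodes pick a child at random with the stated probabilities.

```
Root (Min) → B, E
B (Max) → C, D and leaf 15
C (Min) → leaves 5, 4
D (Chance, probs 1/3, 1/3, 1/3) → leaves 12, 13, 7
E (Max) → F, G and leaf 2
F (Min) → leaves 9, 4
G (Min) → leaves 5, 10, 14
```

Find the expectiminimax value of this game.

5

C (Min): min(5, 4) = 4
D (Chance): 1/3·12 + 1/3·13 + 1/3·7 = 10.67
B (Max): max(4, 10.67, 15) = 15
F (Min): min(9, 4) = 4
G (Min): min(5, 10, 14) = 5
E (Max): max(4, 5, 2) = 5
Root (Min): min(15, 5) = 5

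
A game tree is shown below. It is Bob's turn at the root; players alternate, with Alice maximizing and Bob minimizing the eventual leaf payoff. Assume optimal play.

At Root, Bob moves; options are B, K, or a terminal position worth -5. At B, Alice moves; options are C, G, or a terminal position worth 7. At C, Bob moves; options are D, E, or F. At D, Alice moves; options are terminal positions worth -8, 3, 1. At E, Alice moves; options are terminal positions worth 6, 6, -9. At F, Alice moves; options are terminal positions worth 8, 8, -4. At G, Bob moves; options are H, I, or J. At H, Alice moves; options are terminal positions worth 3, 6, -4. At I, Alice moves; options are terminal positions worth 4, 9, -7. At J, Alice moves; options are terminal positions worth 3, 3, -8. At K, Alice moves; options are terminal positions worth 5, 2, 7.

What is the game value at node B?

7

D: max(-8, 3, 1) = 3
E: max(6, 6, -9) = 6
F: max(8, 8, -4) = 8
C: min(3, 6, 8) = 3
H: max(3, 6, -4) = 6
I: max(4, 9, -7) = 9
J: max(3, 3, -8) = 3
G: min(6, 9, 3) = 3
B: max(3, 3, 7) = 7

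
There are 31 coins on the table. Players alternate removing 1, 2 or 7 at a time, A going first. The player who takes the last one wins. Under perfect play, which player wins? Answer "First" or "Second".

W/L table (W = player to move can force a win):
i:   0  1  2  3  4  5  6  7  8  9 10 11 12 13 14 15 16 17 18 19 20 21 22 23 24 25 26 27 28 29 30 31
     L  W  W  L  W  W  L  W  W  L  W  W  L  W  W  L  W  W  L  W  W  L  W  W  L  W  W  L  W  W  L  W
Position 31 is W, so the first player wins.

First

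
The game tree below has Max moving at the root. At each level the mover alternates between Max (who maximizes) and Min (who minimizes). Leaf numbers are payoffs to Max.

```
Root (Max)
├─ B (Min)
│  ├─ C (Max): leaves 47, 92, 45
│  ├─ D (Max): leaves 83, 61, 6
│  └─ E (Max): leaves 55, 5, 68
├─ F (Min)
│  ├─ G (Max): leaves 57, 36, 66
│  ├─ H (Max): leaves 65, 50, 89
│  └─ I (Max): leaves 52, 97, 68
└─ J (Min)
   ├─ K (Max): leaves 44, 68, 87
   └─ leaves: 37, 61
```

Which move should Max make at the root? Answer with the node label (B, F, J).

C (Max): max(47, 92, 45) = 92
D (Max): max(83, 61, 6) = 83
E (Max): max(55, 5, 68) = 68
B (Min): min(92, 83, 68) = 68
G (Max): max(57, 36, 66) = 66
H (Max): max(65, 50, 89) = 89
I (Max): max(52, 97, 68) = 97
F (Min): min(66, 89, 97) = 66
K (Max): max(44, 68, 87) = 87
J (Min): min(87, 37, 61) = 37
Root (Max): max(68, 66, 37) = 68
Max picks the child with the highest value: B (value 68).

B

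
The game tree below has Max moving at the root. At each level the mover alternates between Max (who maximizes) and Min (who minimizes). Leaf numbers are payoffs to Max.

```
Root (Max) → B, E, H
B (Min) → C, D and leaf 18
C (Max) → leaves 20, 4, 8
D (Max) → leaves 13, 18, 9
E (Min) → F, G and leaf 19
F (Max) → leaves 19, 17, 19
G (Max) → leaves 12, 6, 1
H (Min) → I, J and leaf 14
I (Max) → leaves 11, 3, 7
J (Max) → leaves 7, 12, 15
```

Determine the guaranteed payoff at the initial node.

18

C (Max): max(20, 4, 8) = 20
D (Max): max(13, 18, 9) = 18
B (Min): min(20, 18, 18) = 18
F (Max): max(19, 17, 19) = 19
G (Max): max(12, 6, 1) = 12
E (Min): min(19, 12, 19) = 12
I (Max): max(11, 3, 7) = 11
J (Max): max(7, 12, 15) = 15
H (Min): min(11, 15, 14) = 11
Root (Max): max(18, 12, 11) = 18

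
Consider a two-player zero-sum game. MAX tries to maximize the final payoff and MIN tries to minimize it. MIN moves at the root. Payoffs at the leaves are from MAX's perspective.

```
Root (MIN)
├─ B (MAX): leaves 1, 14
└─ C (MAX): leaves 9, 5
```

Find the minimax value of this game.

9

B (MAX): max(1, 14) = 14
C (MAX): max(9, 5) = 9
Root (MIN): min(14, 9) = 9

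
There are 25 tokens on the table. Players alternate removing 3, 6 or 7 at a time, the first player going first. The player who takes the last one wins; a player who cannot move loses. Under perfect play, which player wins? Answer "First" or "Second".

W/L table (W = player to move can force a win):
i:   0  1  2  3  4  5  6  7  8  9 10 11 12 13 14 15 16 17 18 19 20 21 22 23 24 25
     L  L  L  W  W  W  W  W  W  W  L  L  L  W  W  W  W  W  W  W  L  L  L  W  W  W
Position 25 is W, so the first player wins.

First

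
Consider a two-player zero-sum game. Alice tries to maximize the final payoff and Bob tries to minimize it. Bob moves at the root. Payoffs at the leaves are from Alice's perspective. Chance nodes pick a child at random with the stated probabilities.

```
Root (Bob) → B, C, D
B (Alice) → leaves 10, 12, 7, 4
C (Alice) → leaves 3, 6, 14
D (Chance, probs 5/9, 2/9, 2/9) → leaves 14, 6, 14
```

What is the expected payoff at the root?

12

B (Alice): max(10, 12, 7, 4) = 12
C (Alice): max(3, 6, 14) = 14
D (Chance): 5/9·14 + 2/9·6 + 2/9·14 = 12.22
Root (Bob): min(12, 14, 12.22) = 12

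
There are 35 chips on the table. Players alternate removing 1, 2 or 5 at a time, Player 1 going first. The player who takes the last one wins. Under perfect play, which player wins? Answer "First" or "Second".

i:   0  1  2  3  4  5  6  7  8  9 10 11 12 13 14 15 16 17 18 19 20 21 22 23 24 25 26 27 28 29 30 31 32 33 34 35
     L  W  W  L  W  W  L  W  W  L  W  W  L  W  W  L  W  W  L  W  W  L  W  W  L  W  W  L  W  W  L  W  W  L  W  W
Position 35 is W, so the first player wins.

First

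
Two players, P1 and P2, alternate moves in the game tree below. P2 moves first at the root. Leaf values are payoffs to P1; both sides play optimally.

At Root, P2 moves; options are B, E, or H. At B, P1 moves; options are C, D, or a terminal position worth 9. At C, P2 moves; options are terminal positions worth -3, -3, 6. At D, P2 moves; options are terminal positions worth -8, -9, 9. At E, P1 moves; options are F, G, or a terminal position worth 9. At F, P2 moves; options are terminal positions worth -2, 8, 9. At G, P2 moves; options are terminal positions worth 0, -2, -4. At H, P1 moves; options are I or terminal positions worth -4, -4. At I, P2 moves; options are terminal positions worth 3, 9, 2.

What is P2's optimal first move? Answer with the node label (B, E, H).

H

C (P2): min(-3, -3, 6) = -3
D (P2): min(-8, -9, 9) = -9
B (P1): max(-3, -9, 9) = 9
F (P2): min(-2, 8, 9) = -2
G (P2): min(0, -2, -4) = -4
E (P1): max(-2, -4, 9) = 9
I (P2): min(3, 9, 2) = 2
H (P1): max(2, -4, -4) = 2
Root (P2): min(9, 9, 2) = 2
P2 picks the child with the lowest value: H (value 2).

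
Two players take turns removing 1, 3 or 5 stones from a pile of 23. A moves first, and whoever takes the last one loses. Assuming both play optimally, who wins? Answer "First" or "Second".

Compute winning (W) and losing (L) positions by backward induction:
i:   0  1  2  3  4  5  6  7  8  9 10 11 12 13 14 15 16 17 18 19 20 21 22 23
     W  L  W  L  W  L  W  L  W  L  W  L  W  L  W  L  W  L  W  L  W  L  W  L
Position 23 is L, so the second player wins.

Second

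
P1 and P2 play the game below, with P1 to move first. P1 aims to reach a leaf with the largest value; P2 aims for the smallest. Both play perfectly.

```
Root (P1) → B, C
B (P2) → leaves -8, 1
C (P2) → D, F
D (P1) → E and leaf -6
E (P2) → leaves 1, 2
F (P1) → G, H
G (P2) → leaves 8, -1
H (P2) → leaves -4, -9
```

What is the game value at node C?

-1

E: min(1, 2) = 1
D: max(1, -6) = 1
G: min(8, -1) = -1
H: min(-4, -9) = -9
F: max(-1, -9) = -1
C: min(1, -1) = -1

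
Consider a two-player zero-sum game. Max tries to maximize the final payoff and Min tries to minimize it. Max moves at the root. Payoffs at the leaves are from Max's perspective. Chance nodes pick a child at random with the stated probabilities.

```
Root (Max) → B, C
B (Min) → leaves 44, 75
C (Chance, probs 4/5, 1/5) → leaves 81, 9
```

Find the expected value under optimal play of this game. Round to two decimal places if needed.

B (Min): min(44, 75) = 44
C (Chance): 4/5·81 + 1/5·9 = 66.6
Root (Max): max(44, 66.6) = 66.6

66.6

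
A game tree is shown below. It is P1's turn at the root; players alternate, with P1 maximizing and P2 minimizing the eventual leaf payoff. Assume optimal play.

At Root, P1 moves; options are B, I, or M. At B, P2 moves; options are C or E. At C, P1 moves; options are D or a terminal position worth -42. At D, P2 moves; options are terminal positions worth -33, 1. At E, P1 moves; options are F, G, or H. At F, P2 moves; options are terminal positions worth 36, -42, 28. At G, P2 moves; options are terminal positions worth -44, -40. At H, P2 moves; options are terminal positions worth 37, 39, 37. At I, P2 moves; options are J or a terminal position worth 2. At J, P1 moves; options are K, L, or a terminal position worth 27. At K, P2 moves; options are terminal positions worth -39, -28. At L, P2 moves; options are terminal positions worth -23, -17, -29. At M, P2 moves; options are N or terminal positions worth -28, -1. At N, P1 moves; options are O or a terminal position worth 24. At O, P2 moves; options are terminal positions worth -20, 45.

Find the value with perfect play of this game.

2

D (P2): min(-33, 1) = -33
C (P1): max(-33, -42) = -33
F (P2): min(36, -42, 28) = -42
G (P2): min(-44, -40) = -44
H (P2): min(37, 39, 37) = 37
E (P1): max(-42, -44, 37) = 37
B (P2): min(-33, 37) = -33
K (P2): min(-39, -28) = -39
L (P2): min(-23, -17, -29) = -29
J (P1): max(-39, -29, 27) = 27
I (P2): min(27, 2) = 2
O (P2): min(-20, 45) = -20
N (P1): max(-20, 24) = 24
M (P2): min(24, -28, -1) = -28
Root (P1): max(-33, 2, -28) = 2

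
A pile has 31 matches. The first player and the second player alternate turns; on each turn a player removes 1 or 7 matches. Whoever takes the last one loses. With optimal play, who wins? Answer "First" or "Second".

Second

Compute winning (W) and losing (L) positions by backward induction:
i:   0  1  2  3  4  5  6  7  8  9 10 11 12 13 14 15 16 17 18 19 20 21 22 23 24 25 26 27 28 29 30 31
     W  L  W  L  W  L  W  L  W  L  W  L  W  L  W  L  W  L  W  L  W  L  W  L  W  L  W  L  W  L  W  L
Position 31 is L, so the second player wins.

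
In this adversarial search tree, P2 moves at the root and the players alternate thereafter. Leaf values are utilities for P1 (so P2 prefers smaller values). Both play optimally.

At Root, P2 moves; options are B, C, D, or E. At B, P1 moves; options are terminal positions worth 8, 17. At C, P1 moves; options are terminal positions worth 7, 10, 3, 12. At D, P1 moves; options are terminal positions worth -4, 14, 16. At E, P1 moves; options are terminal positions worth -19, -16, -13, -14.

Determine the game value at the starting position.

-13

B (P1): max(8, 17) = 17
C (P1): max(7, 10, 3, 12) = 12
D (P1): max(-4, 14, 16) = 16
E (P1): max(-19, -16, -13, -14) = -13
Root (P2): min(17, 12, 16, -13) = -13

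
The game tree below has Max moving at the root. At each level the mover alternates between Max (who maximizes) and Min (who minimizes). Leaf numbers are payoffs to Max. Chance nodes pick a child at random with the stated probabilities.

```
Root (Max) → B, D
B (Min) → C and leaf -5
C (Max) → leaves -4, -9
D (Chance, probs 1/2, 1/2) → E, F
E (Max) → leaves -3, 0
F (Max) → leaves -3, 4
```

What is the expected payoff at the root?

2

C (Max): max(-4, -9) = -4
B (Min): min(-4, -5) = -5
E (Max): max(-3, 0) = 0
F (Max): max(-3, 4) = 4
D (Chance): 1/2·0 + 1/2·4 = 2
Root (Max): max(-5, 2) = 2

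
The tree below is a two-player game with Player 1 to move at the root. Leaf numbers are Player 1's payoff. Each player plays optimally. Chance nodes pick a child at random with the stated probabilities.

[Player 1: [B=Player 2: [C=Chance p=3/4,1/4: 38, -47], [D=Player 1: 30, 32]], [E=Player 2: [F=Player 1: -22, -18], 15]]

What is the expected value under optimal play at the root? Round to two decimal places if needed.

16.75

C (Chance): 3/4·38 + 1/4·-47 = 16.75
D (Player 1): max(30, 32) = 32
B (Player 2): min(16.75, 32) = 16.75
F (Player 1): max(-22, -18) = -18
E (Player 2): min(-18, 15) = -18
Root (Player 1): max(16.75, -18) = 16.75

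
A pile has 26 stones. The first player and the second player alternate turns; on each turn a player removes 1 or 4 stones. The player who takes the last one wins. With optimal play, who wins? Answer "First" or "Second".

Compute winning (W) and losing (L) positions by backward induction:
i:   0  1  2  3  4  5  6  7  8  9 10 11 12 13 14 15 16 17 18 19 20 21 22 23 24 25 26
     L  W  L  W  W  L  W  L  W  W  L  W  L  W  W  L  W  L  W  W  L  W  L  W  W  L  W
Position 26 is W, so the first player wins.

First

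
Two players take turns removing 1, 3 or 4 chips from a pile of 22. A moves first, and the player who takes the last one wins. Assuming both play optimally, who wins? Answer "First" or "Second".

First

Positions where the player to move wins (W) vs loses (L):
i:   0  1  2  3  4  5  6  7  8  9 10 11 12 13 14 15 16 17 18 19 20 21 22
     L  W  L  W  W  W  W  L  W  L  W  W  W  W  L  W  L  W  W  W  W  L  W
Position 22 is W, so the first player wins.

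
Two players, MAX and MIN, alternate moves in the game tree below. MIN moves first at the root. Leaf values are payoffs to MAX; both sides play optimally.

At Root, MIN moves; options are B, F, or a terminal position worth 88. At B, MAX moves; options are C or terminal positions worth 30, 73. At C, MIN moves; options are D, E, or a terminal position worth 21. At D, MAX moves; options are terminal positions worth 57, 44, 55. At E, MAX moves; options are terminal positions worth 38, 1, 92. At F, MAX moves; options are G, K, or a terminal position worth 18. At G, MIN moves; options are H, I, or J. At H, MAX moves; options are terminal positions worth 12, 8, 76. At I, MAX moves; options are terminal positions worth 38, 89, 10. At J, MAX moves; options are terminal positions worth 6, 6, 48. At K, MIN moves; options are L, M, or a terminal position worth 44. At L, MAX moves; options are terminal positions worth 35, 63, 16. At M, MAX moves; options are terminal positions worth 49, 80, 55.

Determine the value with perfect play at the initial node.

D (MAX): max(57, 44, 55) = 57
E (MAX): max(38, 1, 92) = 92
C (MIN): min(57, 92, 21) = 21
B (MAX): max(21, 30, 73) = 73
H (MAX): max(12, 8, 76) = 76
I (MAX): max(38, 89, 10) = 89
J (MAX): max(6, 6, 48) = 48
G (MIN): min(76, 89, 48) = 48
L (MAX): max(35, 63, 16) = 63
M (MAX): max(49, 80, 55) = 80
K (MIN): min(63, 80, 44) = 44
F (MAX): max(48, 44, 18) = 48
Root (MIN): min(73, 48, 88) = 48

48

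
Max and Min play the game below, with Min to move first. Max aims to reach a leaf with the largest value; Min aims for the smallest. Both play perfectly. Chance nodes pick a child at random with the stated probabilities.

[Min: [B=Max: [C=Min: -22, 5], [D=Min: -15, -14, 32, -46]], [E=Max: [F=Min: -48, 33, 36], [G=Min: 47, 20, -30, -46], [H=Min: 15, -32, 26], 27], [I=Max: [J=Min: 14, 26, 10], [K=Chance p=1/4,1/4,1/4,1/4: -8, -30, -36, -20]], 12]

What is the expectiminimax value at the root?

C (Min): min(-22, 5) = -22
D (Min): min(-15, -14, 32, -46) = -46
B (Max): max(-22, -46) = -22
F (Min): min(-48, 33, 36) = -48
G (Min): min(47, 20, -30, -46) = -46
H (Min): min(15, -32, 26) = -32
E (Max): max(-48, -46, -32, 27) = 27
J (Min): min(14, 26, 10) = 10
K (Chance): 1/4·-8 + 1/4·-30 + 1/4·-36 + 1/4·-20 = -23.5
I (Max): max(10, -23.5) = 10
Root (Min): min(-22, 27, 10, 12) = -22

-22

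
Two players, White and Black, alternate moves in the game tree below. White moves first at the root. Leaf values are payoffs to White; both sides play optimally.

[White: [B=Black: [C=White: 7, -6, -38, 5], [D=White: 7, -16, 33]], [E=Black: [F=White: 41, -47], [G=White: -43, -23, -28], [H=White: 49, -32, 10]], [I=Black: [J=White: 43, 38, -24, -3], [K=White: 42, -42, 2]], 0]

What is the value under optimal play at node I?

42

J: max(43, 38, -24, -3) = 43
K: max(42, -42, 2) = 42
I: min(43, 42) = 42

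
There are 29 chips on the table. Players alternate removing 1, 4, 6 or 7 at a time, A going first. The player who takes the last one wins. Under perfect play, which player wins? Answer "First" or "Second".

First

Mark each pile size as W (mover wins) or L (mover loses):
i:   0  1  2  3  4  5  6  7  8  9 10 11 12 13 14 15 16 17 18 19 20 21 22 23 24 25 26 27 28 29
     L  W  L  W  W  L  W  W  W  W  L  W  W  L  W  L  W  W  L  W  W  W  W  L  W  W  L  W  L  W
Position 29 is W, so the first player wins.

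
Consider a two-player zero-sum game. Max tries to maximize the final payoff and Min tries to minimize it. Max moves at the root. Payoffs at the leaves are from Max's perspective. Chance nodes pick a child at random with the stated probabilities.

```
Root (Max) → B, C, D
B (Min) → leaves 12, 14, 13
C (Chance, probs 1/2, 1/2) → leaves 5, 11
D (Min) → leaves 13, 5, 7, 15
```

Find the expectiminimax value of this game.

12

B (Min): min(12, 14, 13) = 12
C (Chance): 1/2·5 + 1/2·11 = 8
D (Min): min(13, 5, 7, 15) = 5
Root (Max): max(12, 8, 5) = 12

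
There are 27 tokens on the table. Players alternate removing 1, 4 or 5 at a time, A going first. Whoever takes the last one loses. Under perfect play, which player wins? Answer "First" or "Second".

Second

Compute winning (W) and losing (L) positions by backward induction:
i:   0  1  2  3  4  5  6  7  8  9 10 11 12 13 14 15 16 17 18 19 20 21 22 23 24 25 26 27
     W  L  W  L  W  W  W  W  W  L  W  L  W  W  W  W  W  L  W  L  W  W  W  W  W  L  W  L
Position 27 is L, so the second player wins.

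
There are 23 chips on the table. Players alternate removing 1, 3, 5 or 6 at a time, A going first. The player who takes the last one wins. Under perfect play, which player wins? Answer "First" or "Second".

First

i:   0  1  2  3  4  5  6  7  8  9 10 11 12 13 14 15 16 17 18 19 20 21 22 23
     L  W  L  W  L  W  W  W  W  W  W  L  W  L  W  L  W  W  W  W  W  W  L  W
Position 23 is W, so the first player wins.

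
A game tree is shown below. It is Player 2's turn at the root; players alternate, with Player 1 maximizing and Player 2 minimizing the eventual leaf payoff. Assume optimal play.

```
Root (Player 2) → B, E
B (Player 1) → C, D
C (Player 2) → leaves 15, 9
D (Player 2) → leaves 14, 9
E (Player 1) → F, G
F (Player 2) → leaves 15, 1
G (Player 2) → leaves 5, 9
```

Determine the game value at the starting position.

C (Player 2): min(15, 9) = 9
D (Player 2): min(14, 9) = 9
B (Player 1): max(9, 9) = 9
F (Player 2): min(15, 1) = 1
G (Player 2): min(5, 9) = 5
E (Player 1): max(1, 5) = 5
Root (Player 2): min(9, 5) = 5

5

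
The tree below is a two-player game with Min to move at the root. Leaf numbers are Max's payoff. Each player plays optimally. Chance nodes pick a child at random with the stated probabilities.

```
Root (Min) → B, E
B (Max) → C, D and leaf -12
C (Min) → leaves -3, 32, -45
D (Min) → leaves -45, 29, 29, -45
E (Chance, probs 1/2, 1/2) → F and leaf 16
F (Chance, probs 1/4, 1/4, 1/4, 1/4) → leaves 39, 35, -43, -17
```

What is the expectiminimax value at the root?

C (Min): min(-3, 32, -45) = -45
D (Min): min(-45, 29, 29, -45) = -45
B (Max): max(-45, -45, -12) = -12
F (Chance): 1/4·39 + 1/4·35 + 1/4·-43 + 1/4·-17 = 3.5
E (Chance): 1/2·3.5 + 1/2·16 = 9.75
Root (Min): min(-12, 9.75) = -12

-12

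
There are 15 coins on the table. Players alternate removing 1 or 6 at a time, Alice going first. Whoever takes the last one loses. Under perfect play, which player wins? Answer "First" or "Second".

Mark each pile size as W (mover wins) or L (mover loses):
i:   0  1  2  3  4  5  6  7  8  9 10 11 12 13 14 15
     W  L  W  L  W  L  W  W  L  W  L  W  L  W  W  L
Position 15 is L, so the second player wins.

Second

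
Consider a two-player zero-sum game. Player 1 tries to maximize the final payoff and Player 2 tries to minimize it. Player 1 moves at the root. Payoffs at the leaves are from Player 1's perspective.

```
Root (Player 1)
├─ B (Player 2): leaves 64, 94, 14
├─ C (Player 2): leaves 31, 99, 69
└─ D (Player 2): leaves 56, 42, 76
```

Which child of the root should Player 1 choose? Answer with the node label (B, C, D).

B (Player 2): min(64, 94, 14) = 14
C (Player 2): min(31, 99, 69) = 31
D (Player 2): min(56, 42, 76) = 42
Root (Player 1): max(14, 31, 42) = 42
Player 1 picks the child with the highest value: D (value 42).

D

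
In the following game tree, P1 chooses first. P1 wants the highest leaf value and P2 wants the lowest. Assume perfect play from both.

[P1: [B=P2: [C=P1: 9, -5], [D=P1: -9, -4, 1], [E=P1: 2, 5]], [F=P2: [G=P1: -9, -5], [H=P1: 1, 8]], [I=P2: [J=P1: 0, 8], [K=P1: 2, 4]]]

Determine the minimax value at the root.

C (P1): max(9, -5) = 9
D (P1): max(-9, -4, 1) = 1
E (P1): max(2, 5) = 5
B (P2): min(9, 1, 5) = 1
G (P1): max(-9, -5) = -5
H (P1): max(1, 8) = 8
F (P2): min(-5, 8) = -5
J (P1): max(0, 8) = 8
K (P1): max(2, 4) = 4
I (P2): min(8, 4) = 4
Root (P1): max(1, -5, 4) = 4

4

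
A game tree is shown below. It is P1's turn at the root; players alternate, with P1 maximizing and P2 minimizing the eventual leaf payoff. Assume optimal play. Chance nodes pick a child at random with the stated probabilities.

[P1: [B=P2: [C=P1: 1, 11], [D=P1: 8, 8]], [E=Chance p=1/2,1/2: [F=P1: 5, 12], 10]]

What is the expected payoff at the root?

11

C (P1): max(1, 11) = 11
D (P1): max(8, 8) = 8
B (P2): min(11, 8) = 8
F (P1): max(5, 12) = 12
E (Chance): 1/2·12 + 1/2·10 = 11
Root (P1): max(8, 11) = 11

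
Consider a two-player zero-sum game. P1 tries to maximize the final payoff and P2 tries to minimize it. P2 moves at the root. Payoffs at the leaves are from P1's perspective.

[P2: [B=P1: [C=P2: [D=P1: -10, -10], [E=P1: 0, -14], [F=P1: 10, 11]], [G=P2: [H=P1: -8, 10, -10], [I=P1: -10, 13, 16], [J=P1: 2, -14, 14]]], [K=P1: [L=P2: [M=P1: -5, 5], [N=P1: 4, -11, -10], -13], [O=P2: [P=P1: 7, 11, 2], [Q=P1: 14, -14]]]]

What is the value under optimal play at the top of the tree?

D (P1): max(-10, -10) = -10
E (P1): max(0, -14) = 0
F (P1): max(10, 11) = 11
C (P2): min(-10, 0, 11) = -10
H (P1): max(-8, 10, -10) = 10
I (P1): max(-10, 13, 16) = 16
J (P1): max(2, -14, 14) = 14
G (P2): min(10, 16, 14) = 10
B (P1): max(-10, 10) = 10
M (P1): max(-5, 5) = 5
N (P1): max(4, -11, -10) = 4
L (P2): min(5, 4, -13) = -13
P (P1): max(7, 11, 2) = 11
Q (P1): max(14, -14) = 14
O (P2): min(11, 14) = 11
K (P1): max(-13, 11) = 11
Root (P2): min(10, 11) = 10

10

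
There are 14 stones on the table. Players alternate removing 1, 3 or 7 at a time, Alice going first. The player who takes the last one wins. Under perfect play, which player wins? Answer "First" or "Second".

Second

Compute winning (W) and losing (L) positions by backward induction:
i:   0  1  2  3  4  5  6  7  8  9 10 11 12 13 14
     L  W  L  W  L  W  L  W  L  W  L  W  L  W  L
Position 14 is L, so the second player wins.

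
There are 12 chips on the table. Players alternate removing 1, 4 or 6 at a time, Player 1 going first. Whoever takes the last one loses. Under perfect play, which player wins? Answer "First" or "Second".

i:   0  1  2  3  4  5  6  7  8  9 10 11 12
     W  L  W  L  W  W  L  W  L  W  W  L  W
Position 12 is W, so the first player wins.

First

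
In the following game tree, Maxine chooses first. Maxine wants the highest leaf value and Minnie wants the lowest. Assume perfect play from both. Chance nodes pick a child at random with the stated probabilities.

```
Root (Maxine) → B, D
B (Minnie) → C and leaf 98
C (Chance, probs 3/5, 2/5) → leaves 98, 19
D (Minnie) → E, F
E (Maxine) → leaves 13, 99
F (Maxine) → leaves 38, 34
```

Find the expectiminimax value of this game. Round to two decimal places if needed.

C (Chance): 3/5·98 + 2/5·19 = 66.4
B (Minnie): min(66.4, 98) = 66.4
E (Maxine): max(13, 99) = 99
F (Maxine): max(38, 34) = 38
D (Minnie): min(99, 38) = 38
Root (Maxine): max(66.4, 38) = 66.4

66.4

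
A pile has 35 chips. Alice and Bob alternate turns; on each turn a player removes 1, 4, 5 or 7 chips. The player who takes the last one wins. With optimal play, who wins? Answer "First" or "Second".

First

Positions where the player to move wins (W) vs loses (L):
i:   0  1  2  3  4  5  6  7  8  9 10 11 12 13 14 15 16 17 18 19 20 21 22 23 24 25 26 27 28 29 30 31 32 33 34 35
     L  W  L  W  W  W  W  W  L  W  L  W  W  W  W  W  L  W  L  W  W  W  W  W  L  W  L  W  W  W  W  W  L  W  L  W
Position 35 is W, so the first player wins.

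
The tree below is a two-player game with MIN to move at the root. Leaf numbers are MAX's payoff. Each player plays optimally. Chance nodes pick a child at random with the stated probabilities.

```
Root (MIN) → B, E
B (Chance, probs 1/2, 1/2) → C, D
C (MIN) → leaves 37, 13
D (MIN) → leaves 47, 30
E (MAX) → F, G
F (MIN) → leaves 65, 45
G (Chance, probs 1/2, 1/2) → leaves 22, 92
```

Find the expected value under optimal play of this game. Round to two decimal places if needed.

C (MIN): min(37, 13) = 13
D (MIN): min(47, 30) = 30
B (Chance): 1/2·13 + 1/2·30 = 21.5
F (MIN): min(65, 45) = 45
G (Chance): 1/2·22 + 1/2·92 = 57
E (MAX): max(45, 57) = 57
Root (MIN): min(21.5, 57) = 21.5

21.5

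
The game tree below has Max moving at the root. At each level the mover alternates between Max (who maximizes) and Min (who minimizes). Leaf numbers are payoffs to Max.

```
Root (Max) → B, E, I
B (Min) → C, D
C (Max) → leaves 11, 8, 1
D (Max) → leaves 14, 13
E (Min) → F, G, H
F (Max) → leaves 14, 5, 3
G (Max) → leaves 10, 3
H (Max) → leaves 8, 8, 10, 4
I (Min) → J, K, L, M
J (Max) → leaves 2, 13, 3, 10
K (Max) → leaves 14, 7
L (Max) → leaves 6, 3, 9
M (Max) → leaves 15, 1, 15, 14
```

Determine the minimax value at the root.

11

C (Max): max(11, 8, 1) = 11
D (Max): max(14, 13) = 14
B (Min): min(11, 14) = 11
F (Max): max(14, 5, 3) = 14
G (Max): max(10, 3) = 10
H (Max): max(8, 8, 10, 4) = 10
E (Min): min(14, 10, 10) = 10
J (Max): max(2, 13, 3, 10) = 13
K (Max): max(14, 7) = 14
L (Max): max(6, 3, 9) = 9
M (Max): max(15, 1, 15, 14) = 15
I (Min): min(13, 14, 9, 15) = 9
Root (Max): max(11, 10, 9) = 11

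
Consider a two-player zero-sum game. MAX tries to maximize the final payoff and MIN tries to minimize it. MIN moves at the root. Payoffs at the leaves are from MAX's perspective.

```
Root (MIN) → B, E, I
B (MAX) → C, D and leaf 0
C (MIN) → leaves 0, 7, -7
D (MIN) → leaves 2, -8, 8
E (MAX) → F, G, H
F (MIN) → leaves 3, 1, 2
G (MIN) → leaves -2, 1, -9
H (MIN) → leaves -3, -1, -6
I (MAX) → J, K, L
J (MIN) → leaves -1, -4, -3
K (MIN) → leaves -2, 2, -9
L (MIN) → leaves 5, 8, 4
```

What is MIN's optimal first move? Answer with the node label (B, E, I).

C (MIN): min(0, 7, -7) = -7
D (MIN): min(2, -8, 8) = -8
B (MAX): max(-7, -8, 0) = 0
F (MIN): min(3, 1, 2) = 1
G (MIN): min(-2, 1, -9) = -9
H (MIN): min(-3, -1, -6) = -6
E (MAX): max(1, -9, -6) = 1
J (MIN): min(-1, -4, -3) = -4
K (MIN): min(-2, 2, -9) = -9
L (MIN): min(5, 8, 4) = 4
I (MAX): max(-4, -9, 4) = 4
Root (MIN): min(0, 1, 4) = 0
MIN picks the child with the lowest value: B (value 0).

B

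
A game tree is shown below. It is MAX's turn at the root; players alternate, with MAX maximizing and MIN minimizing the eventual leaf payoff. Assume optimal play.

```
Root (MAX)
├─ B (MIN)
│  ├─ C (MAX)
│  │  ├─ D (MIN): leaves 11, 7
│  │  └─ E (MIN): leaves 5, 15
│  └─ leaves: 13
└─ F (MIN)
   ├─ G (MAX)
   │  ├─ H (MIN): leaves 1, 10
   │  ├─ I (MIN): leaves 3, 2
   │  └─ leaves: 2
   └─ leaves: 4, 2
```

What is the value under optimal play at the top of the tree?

7

D (MIN): min(11, 7) = 7
E (MIN): min(5, 15) = 5
C (MAX): max(7, 5) = 7
B (MIN): min(7, 13) = 7
H (MIN): min(1, 10) = 1
I (MIN): min(3, 2) = 2
G (MAX): max(1, 2, 2) = 2
F (MIN): min(2, 4, 2) = 2
Root (MAX): max(7, 2) = 7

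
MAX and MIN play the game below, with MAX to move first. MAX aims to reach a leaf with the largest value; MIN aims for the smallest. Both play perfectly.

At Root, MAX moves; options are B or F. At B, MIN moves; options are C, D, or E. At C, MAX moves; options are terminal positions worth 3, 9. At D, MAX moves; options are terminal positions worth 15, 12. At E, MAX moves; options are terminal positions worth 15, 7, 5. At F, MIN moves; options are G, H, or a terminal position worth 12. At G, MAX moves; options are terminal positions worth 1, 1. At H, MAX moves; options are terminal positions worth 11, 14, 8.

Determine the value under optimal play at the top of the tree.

9

C (MAX): max(3, 9) = 9
D (MAX): max(15, 12) = 15
E (MAX): max(15, 7, 5) = 15
B (MIN): min(9, 15, 15) = 9
G (MAX): max(1, 1) = 1
H (MAX): max(11, 14, 8) = 14
F (MIN): min(1, 14, 12) = 1
Root (MAX): max(9, 1) = 9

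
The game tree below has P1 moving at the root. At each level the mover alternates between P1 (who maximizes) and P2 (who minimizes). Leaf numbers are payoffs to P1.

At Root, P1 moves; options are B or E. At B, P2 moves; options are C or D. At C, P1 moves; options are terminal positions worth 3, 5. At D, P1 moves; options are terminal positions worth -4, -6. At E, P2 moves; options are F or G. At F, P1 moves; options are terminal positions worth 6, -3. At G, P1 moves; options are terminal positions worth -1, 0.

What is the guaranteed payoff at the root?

C (P1): max(3, 5) = 5
D (P1): max(-4, -6) = -4
B (P2): min(5, -4) = -4
F (P1): max(6, -3) = 6
G (P1): max(-1, 0) = 0
E (P2): min(6, 0) = 0
Root (P1): max(-4, 0) = 0

0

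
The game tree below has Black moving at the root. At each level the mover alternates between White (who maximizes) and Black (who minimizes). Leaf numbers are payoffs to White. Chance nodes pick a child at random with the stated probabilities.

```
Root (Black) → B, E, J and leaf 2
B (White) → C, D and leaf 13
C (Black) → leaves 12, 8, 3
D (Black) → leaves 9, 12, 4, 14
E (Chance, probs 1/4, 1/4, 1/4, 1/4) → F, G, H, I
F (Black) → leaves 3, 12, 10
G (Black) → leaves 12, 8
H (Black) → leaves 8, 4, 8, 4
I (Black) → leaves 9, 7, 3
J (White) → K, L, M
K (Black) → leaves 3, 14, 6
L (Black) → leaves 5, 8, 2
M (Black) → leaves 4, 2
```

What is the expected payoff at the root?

C (Black): min(12, 8, 3) = 3
D (Black): min(9, 12, 4, 14) = 4
B (White): max(3, 4, 13) = 13
F (Black): min(3, 12, 10) = 3
G (Black): min(12, 8) = 8
H (Black): min(8, 4, 8, 4) = 4
I (Black): min(9, 7, 3) = 3
E (Chance): 1/4·3 + 1/4·8 + 1/4·4 + 1/4·3 = 4.5
K (Black): min(3, 14, 6) = 3
L (Black): min(5, 8, 2) = 2
M (Black): min(4, 2) = 2
J (White): max(3, 2, 2) = 3
Root (Black): min(13, 4.5, 3, 2) = 2

2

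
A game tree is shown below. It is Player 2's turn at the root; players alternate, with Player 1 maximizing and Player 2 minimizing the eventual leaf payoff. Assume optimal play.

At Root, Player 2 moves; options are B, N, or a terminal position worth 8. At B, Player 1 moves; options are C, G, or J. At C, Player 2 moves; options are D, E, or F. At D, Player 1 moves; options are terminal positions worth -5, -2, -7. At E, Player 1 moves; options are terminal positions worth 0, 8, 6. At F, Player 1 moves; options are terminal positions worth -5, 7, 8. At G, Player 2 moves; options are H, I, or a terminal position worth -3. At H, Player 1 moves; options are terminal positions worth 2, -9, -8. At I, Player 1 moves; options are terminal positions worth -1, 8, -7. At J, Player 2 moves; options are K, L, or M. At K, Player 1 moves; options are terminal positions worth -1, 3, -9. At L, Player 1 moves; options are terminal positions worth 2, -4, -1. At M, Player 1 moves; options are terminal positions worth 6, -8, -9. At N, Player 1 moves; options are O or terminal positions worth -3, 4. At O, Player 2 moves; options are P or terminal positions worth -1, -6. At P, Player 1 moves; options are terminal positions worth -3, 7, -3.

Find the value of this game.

2

D (Player 1): max(-5, -2, -7) = -2
E (Player 1): max(0, 8, 6) = 8
F (Player 1): max(-5, 7, 8) = 8
C (Player 2): min(-2, 8, 8) = -2
H (Player 1): max(2, -9, -8) = 2
I (Player 1): max(-1, 8, -7) = 8
G (Player 2): min(2, 8, -3) = -3
K (Player 1): max(-1, 3, -9) = 3
L (Player 1): max(2, -4, -1) = 2
M (Player 1): max(6, -8, -9) = 6
J (Player 2): min(3, 2, 6) = 2
B (Player 1): max(-2, -3, 2) = 2
P (Player 1): max(-3, 7, -3) = 7
O (Player 2): min(7, -1, -6) = -6
N (Player 1): max(-6, -3, 4) = 4
Root (Player 2): min(2, 4, 8) = 2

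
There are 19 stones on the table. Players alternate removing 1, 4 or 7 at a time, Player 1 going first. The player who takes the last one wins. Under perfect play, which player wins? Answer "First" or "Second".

First

W/L table (W = player to move can force a win):
i:   0  1  2  3  4  5  6  7  8  9 10 11 12 13 14 15 16 17 18 19
     L  W  L  W  W  L  W  W  L  W  L  W  W  L  W  W  L  W  L  W
Position 19 is W, so the first player wins.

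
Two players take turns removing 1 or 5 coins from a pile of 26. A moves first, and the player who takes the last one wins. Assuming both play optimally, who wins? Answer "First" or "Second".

Second

Mark each pile size as W (mover wins) or L (mover loses):
i:   0  1  2  3  4  5  6  7  8  9 10 11 12 13 14 15 16 17 18 19 20 21 22 23 24 25 26
     L  W  L  W  L  W  L  W  L  W  L  W  L  W  L  W  L  W  L  W  L  W  L  W  L  W  L
Position 26 is L, so the second player wins.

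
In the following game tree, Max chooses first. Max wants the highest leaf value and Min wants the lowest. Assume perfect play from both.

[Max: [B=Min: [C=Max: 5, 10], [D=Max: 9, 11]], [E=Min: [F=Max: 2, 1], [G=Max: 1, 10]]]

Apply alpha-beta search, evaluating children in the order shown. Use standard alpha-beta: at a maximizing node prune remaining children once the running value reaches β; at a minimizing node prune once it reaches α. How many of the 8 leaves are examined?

C [α=-∞,β=+∞]: v=10
D [α=-∞,β=10]: v=11
B [α=-∞,β=+∞]: v=10
F [α=10,β=+∞]: v=2
E [α=10,β=+∞]: v=2 after child 1 ≤ α → α-cutoff, skip 1
Root [α=-∞,β=+∞]: v=10
Leaves evaluated: 6 of 8.

6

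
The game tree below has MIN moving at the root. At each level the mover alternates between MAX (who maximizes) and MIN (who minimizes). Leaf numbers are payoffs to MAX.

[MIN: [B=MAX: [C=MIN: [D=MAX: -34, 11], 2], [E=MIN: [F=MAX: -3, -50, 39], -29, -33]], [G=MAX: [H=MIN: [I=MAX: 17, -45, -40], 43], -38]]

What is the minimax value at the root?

2

D (MAX): max(-34, 11) = 11
C (MIN): min(11, 2) = 2
F (MAX): max(-3, -50, 39) = 39
E (MIN): min(39, -29, -33) = -33
B (MAX): max(2, -33) = 2
I (MAX): max(17, -45, -40) = 17
H (MIN): min(17, 43) = 17
G (MAX): max(17, -38) = 17
Root (MIN): min(2, 17) = 2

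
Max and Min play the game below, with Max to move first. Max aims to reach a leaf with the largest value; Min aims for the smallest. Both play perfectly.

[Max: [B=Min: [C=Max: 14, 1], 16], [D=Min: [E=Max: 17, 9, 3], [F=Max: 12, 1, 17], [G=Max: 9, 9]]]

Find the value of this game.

14

C (Max): max(14, 1) = 14
B (Min): min(14, 16) = 14
E (Max): max(17, 9, 3) = 17
F (Max): max(12, 1, 17) = 17
G (Max): max(9, 9) = 9
D (Min): min(17, 17, 9) = 9
Root (Max): max(14, 9) = 14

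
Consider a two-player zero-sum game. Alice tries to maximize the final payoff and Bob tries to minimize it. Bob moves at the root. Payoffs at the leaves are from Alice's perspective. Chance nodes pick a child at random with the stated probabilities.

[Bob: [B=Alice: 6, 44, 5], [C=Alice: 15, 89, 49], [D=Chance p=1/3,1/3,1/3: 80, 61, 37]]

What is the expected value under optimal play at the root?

44

B (Alice): max(6, 44, 5) = 44
C (Alice): max(15, 89, 49) = 89
D (Chance): 1/3·80 + 1/3·61 + 1/3·37 = 59.33
Root (Bob): min(44, 89, 59.33) = 44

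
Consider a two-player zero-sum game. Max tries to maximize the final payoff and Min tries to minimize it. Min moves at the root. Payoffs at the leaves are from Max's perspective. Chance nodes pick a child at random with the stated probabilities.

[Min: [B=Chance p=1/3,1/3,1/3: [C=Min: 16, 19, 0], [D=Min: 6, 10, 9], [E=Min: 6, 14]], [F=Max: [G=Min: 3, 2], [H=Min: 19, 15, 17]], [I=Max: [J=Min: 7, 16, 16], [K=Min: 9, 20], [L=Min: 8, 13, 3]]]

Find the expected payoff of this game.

C (Min): min(16, 19, 0) = 0
D (Min): min(6, 10, 9) = 6
E (Min): min(6, 14) = 6
B (Chance): 1/3·0 + 1/3·6 + 1/3·6 = 4
G (Min): min(3, 2) = 2
H (Min): min(19, 15, 17) = 15
F (Max): max(2, 15) = 15
J (Min): min(7, 16, 16) = 7
K (Min): min(9, 20) = 9
L (Min): min(8, 13, 3) = 3
I (Max): max(7, 9, 3) = 9
Root (Min): min(4, 15, 9) = 4

4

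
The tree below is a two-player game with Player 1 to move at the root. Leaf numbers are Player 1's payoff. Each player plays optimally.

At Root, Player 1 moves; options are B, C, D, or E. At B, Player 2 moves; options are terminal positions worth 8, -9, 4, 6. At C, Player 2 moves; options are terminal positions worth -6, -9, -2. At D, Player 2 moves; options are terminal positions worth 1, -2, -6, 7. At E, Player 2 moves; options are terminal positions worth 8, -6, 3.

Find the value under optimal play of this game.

-6

B (Player 2): min(8, -9, 4, 6) = -9
C (Player 2): min(-6, -9, -2) = -9
D (Player 2): min(1, -2, -6, 7) = -6
E (Player 2): min(8, -6, 3) = -6
Root (Player 1): max(-9, -9, -6, -6) = -6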